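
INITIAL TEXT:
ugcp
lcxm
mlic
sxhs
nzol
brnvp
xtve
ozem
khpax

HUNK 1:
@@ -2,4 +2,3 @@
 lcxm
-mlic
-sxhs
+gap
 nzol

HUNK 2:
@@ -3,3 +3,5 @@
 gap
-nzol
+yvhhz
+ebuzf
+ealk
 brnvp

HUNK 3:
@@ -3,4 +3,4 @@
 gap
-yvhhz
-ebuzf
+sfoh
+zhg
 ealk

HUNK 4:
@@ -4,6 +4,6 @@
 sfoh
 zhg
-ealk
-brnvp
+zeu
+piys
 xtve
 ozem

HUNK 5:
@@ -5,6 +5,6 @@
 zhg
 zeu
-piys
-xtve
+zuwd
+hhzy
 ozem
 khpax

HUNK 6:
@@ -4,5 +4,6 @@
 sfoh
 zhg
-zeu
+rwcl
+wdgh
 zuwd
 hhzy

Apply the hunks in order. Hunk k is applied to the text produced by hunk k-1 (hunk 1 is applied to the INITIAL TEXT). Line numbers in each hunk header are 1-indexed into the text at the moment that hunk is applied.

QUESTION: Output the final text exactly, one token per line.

Answer: ugcp
lcxm
gap
sfoh
zhg
rwcl
wdgh
zuwd
hhzy
ozem
khpax

Derivation:
Hunk 1: at line 2 remove [mlic,sxhs] add [gap] -> 8 lines: ugcp lcxm gap nzol brnvp xtve ozem khpax
Hunk 2: at line 3 remove [nzol] add [yvhhz,ebuzf,ealk] -> 10 lines: ugcp lcxm gap yvhhz ebuzf ealk brnvp xtve ozem khpax
Hunk 3: at line 3 remove [yvhhz,ebuzf] add [sfoh,zhg] -> 10 lines: ugcp lcxm gap sfoh zhg ealk brnvp xtve ozem khpax
Hunk 4: at line 4 remove [ealk,brnvp] add [zeu,piys] -> 10 lines: ugcp lcxm gap sfoh zhg zeu piys xtve ozem khpax
Hunk 5: at line 5 remove [piys,xtve] add [zuwd,hhzy] -> 10 lines: ugcp lcxm gap sfoh zhg zeu zuwd hhzy ozem khpax
Hunk 6: at line 4 remove [zeu] add [rwcl,wdgh] -> 11 lines: ugcp lcxm gap sfoh zhg rwcl wdgh zuwd hhzy ozem khpax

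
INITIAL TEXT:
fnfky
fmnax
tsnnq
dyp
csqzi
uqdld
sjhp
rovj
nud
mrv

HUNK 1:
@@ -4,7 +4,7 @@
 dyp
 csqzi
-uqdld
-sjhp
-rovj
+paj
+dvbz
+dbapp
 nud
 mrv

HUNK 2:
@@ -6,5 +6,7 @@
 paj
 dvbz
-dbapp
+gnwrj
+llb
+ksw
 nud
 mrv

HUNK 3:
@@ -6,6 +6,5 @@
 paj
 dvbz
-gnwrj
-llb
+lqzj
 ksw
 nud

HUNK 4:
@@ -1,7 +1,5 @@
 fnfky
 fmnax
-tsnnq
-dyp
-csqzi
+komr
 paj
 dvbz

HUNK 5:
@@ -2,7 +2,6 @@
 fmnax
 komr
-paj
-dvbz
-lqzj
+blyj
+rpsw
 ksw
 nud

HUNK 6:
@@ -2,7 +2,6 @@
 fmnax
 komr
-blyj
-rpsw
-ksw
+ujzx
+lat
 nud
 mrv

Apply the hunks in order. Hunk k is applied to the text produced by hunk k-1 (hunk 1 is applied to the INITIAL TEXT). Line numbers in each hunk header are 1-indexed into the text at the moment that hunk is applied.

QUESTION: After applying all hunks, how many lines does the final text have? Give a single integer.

Answer: 7

Derivation:
Hunk 1: at line 4 remove [uqdld,sjhp,rovj] add [paj,dvbz,dbapp] -> 10 lines: fnfky fmnax tsnnq dyp csqzi paj dvbz dbapp nud mrv
Hunk 2: at line 6 remove [dbapp] add [gnwrj,llb,ksw] -> 12 lines: fnfky fmnax tsnnq dyp csqzi paj dvbz gnwrj llb ksw nud mrv
Hunk 3: at line 6 remove [gnwrj,llb] add [lqzj] -> 11 lines: fnfky fmnax tsnnq dyp csqzi paj dvbz lqzj ksw nud mrv
Hunk 4: at line 1 remove [tsnnq,dyp,csqzi] add [komr] -> 9 lines: fnfky fmnax komr paj dvbz lqzj ksw nud mrv
Hunk 5: at line 2 remove [paj,dvbz,lqzj] add [blyj,rpsw] -> 8 lines: fnfky fmnax komr blyj rpsw ksw nud mrv
Hunk 6: at line 2 remove [blyj,rpsw,ksw] add [ujzx,lat] -> 7 lines: fnfky fmnax komr ujzx lat nud mrv
Final line count: 7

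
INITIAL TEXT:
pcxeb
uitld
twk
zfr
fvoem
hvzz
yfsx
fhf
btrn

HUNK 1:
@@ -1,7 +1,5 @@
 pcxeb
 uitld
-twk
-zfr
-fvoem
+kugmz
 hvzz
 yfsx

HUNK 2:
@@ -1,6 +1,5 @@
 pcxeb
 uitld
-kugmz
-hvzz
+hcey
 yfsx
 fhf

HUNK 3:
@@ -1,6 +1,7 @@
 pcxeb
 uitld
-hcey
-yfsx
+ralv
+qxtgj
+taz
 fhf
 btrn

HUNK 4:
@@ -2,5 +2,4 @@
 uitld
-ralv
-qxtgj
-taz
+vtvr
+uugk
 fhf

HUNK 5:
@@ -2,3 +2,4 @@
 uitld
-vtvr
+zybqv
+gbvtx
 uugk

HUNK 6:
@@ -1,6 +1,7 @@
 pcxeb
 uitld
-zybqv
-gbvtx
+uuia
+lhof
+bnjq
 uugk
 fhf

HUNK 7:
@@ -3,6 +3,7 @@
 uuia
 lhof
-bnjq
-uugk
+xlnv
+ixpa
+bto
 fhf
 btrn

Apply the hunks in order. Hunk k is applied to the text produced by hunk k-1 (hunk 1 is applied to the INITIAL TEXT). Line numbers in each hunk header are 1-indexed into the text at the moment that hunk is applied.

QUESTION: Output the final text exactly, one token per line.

Answer: pcxeb
uitld
uuia
lhof
xlnv
ixpa
bto
fhf
btrn

Derivation:
Hunk 1: at line 1 remove [twk,zfr,fvoem] add [kugmz] -> 7 lines: pcxeb uitld kugmz hvzz yfsx fhf btrn
Hunk 2: at line 1 remove [kugmz,hvzz] add [hcey] -> 6 lines: pcxeb uitld hcey yfsx fhf btrn
Hunk 3: at line 1 remove [hcey,yfsx] add [ralv,qxtgj,taz] -> 7 lines: pcxeb uitld ralv qxtgj taz fhf btrn
Hunk 4: at line 2 remove [ralv,qxtgj,taz] add [vtvr,uugk] -> 6 lines: pcxeb uitld vtvr uugk fhf btrn
Hunk 5: at line 2 remove [vtvr] add [zybqv,gbvtx] -> 7 lines: pcxeb uitld zybqv gbvtx uugk fhf btrn
Hunk 6: at line 1 remove [zybqv,gbvtx] add [uuia,lhof,bnjq] -> 8 lines: pcxeb uitld uuia lhof bnjq uugk fhf btrn
Hunk 7: at line 3 remove [bnjq,uugk] add [xlnv,ixpa,bto] -> 9 lines: pcxeb uitld uuia lhof xlnv ixpa bto fhf btrn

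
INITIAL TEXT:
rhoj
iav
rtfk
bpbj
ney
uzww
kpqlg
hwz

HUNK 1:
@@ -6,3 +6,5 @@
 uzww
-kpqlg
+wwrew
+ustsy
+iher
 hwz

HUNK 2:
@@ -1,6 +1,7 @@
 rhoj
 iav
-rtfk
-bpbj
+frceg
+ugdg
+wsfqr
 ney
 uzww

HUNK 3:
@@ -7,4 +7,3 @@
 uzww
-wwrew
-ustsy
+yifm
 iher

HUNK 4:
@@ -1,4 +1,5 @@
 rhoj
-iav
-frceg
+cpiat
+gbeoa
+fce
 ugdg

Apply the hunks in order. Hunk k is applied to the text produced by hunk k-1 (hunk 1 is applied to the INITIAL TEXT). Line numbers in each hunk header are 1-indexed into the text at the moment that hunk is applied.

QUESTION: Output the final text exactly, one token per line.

Hunk 1: at line 6 remove [kpqlg] add [wwrew,ustsy,iher] -> 10 lines: rhoj iav rtfk bpbj ney uzww wwrew ustsy iher hwz
Hunk 2: at line 1 remove [rtfk,bpbj] add [frceg,ugdg,wsfqr] -> 11 lines: rhoj iav frceg ugdg wsfqr ney uzww wwrew ustsy iher hwz
Hunk 3: at line 7 remove [wwrew,ustsy] add [yifm] -> 10 lines: rhoj iav frceg ugdg wsfqr ney uzww yifm iher hwz
Hunk 4: at line 1 remove [iav,frceg] add [cpiat,gbeoa,fce] -> 11 lines: rhoj cpiat gbeoa fce ugdg wsfqr ney uzww yifm iher hwz

Answer: rhoj
cpiat
gbeoa
fce
ugdg
wsfqr
ney
uzww
yifm
iher
hwz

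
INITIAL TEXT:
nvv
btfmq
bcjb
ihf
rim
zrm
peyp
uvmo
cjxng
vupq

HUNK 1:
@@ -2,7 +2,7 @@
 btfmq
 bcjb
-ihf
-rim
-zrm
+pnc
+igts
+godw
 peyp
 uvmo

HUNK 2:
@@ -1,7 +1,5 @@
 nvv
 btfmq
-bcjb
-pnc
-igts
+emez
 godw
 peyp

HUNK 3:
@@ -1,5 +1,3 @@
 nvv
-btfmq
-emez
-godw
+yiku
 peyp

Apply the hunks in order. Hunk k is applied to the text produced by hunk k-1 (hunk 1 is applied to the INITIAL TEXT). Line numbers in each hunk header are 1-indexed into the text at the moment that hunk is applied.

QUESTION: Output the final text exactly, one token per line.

Hunk 1: at line 2 remove [ihf,rim,zrm] add [pnc,igts,godw] -> 10 lines: nvv btfmq bcjb pnc igts godw peyp uvmo cjxng vupq
Hunk 2: at line 1 remove [bcjb,pnc,igts] add [emez] -> 8 lines: nvv btfmq emez godw peyp uvmo cjxng vupq
Hunk 3: at line 1 remove [btfmq,emez,godw] add [yiku] -> 6 lines: nvv yiku peyp uvmo cjxng vupq

Answer: nvv
yiku
peyp
uvmo
cjxng
vupq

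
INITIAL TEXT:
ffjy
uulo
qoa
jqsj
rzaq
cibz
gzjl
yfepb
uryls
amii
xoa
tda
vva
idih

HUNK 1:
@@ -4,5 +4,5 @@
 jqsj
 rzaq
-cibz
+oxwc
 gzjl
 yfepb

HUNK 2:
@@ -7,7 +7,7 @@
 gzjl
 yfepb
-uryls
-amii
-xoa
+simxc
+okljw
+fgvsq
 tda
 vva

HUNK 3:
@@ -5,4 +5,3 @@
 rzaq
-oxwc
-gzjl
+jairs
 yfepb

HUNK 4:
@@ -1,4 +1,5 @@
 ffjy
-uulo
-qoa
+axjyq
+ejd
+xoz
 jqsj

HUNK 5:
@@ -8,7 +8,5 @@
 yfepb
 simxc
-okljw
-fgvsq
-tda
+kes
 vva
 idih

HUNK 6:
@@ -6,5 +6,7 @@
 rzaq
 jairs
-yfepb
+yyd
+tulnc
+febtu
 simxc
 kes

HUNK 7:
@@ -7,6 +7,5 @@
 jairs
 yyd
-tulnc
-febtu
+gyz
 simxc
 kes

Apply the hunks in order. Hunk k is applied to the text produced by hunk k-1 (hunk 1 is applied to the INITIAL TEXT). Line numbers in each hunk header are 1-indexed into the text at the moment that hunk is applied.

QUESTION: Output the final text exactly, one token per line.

Answer: ffjy
axjyq
ejd
xoz
jqsj
rzaq
jairs
yyd
gyz
simxc
kes
vva
idih

Derivation:
Hunk 1: at line 4 remove [cibz] add [oxwc] -> 14 lines: ffjy uulo qoa jqsj rzaq oxwc gzjl yfepb uryls amii xoa tda vva idih
Hunk 2: at line 7 remove [uryls,amii,xoa] add [simxc,okljw,fgvsq] -> 14 lines: ffjy uulo qoa jqsj rzaq oxwc gzjl yfepb simxc okljw fgvsq tda vva idih
Hunk 3: at line 5 remove [oxwc,gzjl] add [jairs] -> 13 lines: ffjy uulo qoa jqsj rzaq jairs yfepb simxc okljw fgvsq tda vva idih
Hunk 4: at line 1 remove [uulo,qoa] add [axjyq,ejd,xoz] -> 14 lines: ffjy axjyq ejd xoz jqsj rzaq jairs yfepb simxc okljw fgvsq tda vva idih
Hunk 5: at line 8 remove [okljw,fgvsq,tda] add [kes] -> 12 lines: ffjy axjyq ejd xoz jqsj rzaq jairs yfepb simxc kes vva idih
Hunk 6: at line 6 remove [yfepb] add [yyd,tulnc,febtu] -> 14 lines: ffjy axjyq ejd xoz jqsj rzaq jairs yyd tulnc febtu simxc kes vva idih
Hunk 7: at line 7 remove [tulnc,febtu] add [gyz] -> 13 lines: ffjy axjyq ejd xoz jqsj rzaq jairs yyd gyz simxc kes vva idih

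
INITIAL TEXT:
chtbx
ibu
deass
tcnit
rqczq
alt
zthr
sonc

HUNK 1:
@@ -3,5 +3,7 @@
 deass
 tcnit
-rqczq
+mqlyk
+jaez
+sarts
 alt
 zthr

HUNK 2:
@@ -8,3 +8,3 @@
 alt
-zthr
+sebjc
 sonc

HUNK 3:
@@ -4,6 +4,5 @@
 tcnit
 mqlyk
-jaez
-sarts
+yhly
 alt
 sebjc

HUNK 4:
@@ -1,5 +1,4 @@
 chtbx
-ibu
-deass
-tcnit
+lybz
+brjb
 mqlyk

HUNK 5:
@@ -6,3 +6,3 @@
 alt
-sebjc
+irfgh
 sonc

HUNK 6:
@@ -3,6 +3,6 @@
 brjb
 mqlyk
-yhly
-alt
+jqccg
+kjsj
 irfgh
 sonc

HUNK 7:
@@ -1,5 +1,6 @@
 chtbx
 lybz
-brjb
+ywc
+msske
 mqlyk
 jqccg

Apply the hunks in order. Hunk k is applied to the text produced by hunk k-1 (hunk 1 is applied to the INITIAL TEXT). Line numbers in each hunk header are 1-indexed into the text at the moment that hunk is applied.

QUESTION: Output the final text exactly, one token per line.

Answer: chtbx
lybz
ywc
msske
mqlyk
jqccg
kjsj
irfgh
sonc

Derivation:
Hunk 1: at line 3 remove [rqczq] add [mqlyk,jaez,sarts] -> 10 lines: chtbx ibu deass tcnit mqlyk jaez sarts alt zthr sonc
Hunk 2: at line 8 remove [zthr] add [sebjc] -> 10 lines: chtbx ibu deass tcnit mqlyk jaez sarts alt sebjc sonc
Hunk 3: at line 4 remove [jaez,sarts] add [yhly] -> 9 lines: chtbx ibu deass tcnit mqlyk yhly alt sebjc sonc
Hunk 4: at line 1 remove [ibu,deass,tcnit] add [lybz,brjb] -> 8 lines: chtbx lybz brjb mqlyk yhly alt sebjc sonc
Hunk 5: at line 6 remove [sebjc] add [irfgh] -> 8 lines: chtbx lybz brjb mqlyk yhly alt irfgh sonc
Hunk 6: at line 3 remove [yhly,alt] add [jqccg,kjsj] -> 8 lines: chtbx lybz brjb mqlyk jqccg kjsj irfgh sonc
Hunk 7: at line 1 remove [brjb] add [ywc,msske] -> 9 lines: chtbx lybz ywc msske mqlyk jqccg kjsj irfgh sonc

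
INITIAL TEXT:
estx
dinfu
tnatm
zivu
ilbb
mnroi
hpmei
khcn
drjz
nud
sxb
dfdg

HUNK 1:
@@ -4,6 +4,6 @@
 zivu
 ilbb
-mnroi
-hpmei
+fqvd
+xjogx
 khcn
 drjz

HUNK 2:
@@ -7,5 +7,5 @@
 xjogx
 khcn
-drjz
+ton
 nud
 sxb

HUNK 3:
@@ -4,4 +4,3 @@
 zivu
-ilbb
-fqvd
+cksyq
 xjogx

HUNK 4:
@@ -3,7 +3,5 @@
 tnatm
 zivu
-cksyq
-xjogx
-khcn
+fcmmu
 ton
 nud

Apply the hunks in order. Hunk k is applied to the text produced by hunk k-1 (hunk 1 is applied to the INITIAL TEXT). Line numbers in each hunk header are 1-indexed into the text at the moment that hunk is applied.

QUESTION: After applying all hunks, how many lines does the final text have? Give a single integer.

Answer: 9

Derivation:
Hunk 1: at line 4 remove [mnroi,hpmei] add [fqvd,xjogx] -> 12 lines: estx dinfu tnatm zivu ilbb fqvd xjogx khcn drjz nud sxb dfdg
Hunk 2: at line 7 remove [drjz] add [ton] -> 12 lines: estx dinfu tnatm zivu ilbb fqvd xjogx khcn ton nud sxb dfdg
Hunk 3: at line 4 remove [ilbb,fqvd] add [cksyq] -> 11 lines: estx dinfu tnatm zivu cksyq xjogx khcn ton nud sxb dfdg
Hunk 4: at line 3 remove [cksyq,xjogx,khcn] add [fcmmu] -> 9 lines: estx dinfu tnatm zivu fcmmu ton nud sxb dfdg
Final line count: 9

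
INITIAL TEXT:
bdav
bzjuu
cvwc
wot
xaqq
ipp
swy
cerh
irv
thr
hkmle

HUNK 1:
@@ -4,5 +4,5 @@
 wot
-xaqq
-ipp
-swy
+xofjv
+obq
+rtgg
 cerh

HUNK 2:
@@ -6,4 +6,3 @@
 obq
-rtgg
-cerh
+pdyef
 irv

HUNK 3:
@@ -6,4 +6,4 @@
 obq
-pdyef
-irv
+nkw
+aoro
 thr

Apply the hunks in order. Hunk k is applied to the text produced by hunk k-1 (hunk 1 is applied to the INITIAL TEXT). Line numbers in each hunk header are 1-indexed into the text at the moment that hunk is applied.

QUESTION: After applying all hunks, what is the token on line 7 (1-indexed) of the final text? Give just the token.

Hunk 1: at line 4 remove [xaqq,ipp,swy] add [xofjv,obq,rtgg] -> 11 lines: bdav bzjuu cvwc wot xofjv obq rtgg cerh irv thr hkmle
Hunk 2: at line 6 remove [rtgg,cerh] add [pdyef] -> 10 lines: bdav bzjuu cvwc wot xofjv obq pdyef irv thr hkmle
Hunk 3: at line 6 remove [pdyef,irv] add [nkw,aoro] -> 10 lines: bdav bzjuu cvwc wot xofjv obq nkw aoro thr hkmle
Final line 7: nkw

Answer: nkw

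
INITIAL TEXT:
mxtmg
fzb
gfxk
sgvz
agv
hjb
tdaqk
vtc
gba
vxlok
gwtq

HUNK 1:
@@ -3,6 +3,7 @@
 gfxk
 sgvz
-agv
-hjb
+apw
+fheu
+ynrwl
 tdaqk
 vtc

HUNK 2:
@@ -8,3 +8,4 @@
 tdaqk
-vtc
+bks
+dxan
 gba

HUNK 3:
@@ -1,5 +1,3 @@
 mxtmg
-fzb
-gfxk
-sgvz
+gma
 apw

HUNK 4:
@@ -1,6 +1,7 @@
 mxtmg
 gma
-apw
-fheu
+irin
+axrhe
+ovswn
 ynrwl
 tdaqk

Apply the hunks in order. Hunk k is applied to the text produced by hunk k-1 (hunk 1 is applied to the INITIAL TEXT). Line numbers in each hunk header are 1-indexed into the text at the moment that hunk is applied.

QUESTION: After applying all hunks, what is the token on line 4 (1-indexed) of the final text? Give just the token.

Hunk 1: at line 3 remove [agv,hjb] add [apw,fheu,ynrwl] -> 12 lines: mxtmg fzb gfxk sgvz apw fheu ynrwl tdaqk vtc gba vxlok gwtq
Hunk 2: at line 8 remove [vtc] add [bks,dxan] -> 13 lines: mxtmg fzb gfxk sgvz apw fheu ynrwl tdaqk bks dxan gba vxlok gwtq
Hunk 3: at line 1 remove [fzb,gfxk,sgvz] add [gma] -> 11 lines: mxtmg gma apw fheu ynrwl tdaqk bks dxan gba vxlok gwtq
Hunk 4: at line 1 remove [apw,fheu] add [irin,axrhe,ovswn] -> 12 lines: mxtmg gma irin axrhe ovswn ynrwl tdaqk bks dxan gba vxlok gwtq
Final line 4: axrhe

Answer: axrhe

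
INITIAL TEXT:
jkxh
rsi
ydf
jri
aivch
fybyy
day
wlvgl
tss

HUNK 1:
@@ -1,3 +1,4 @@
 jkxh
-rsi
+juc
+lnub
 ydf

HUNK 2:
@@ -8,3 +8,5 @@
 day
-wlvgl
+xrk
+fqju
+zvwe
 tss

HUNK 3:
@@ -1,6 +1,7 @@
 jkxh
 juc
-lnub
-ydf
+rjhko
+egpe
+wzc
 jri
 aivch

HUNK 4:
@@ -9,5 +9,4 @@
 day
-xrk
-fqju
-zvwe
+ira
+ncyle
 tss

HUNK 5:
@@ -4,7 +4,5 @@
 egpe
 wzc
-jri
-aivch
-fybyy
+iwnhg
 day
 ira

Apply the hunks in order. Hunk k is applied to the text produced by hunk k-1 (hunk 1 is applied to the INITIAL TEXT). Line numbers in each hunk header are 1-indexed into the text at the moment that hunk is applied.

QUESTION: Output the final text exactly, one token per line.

Hunk 1: at line 1 remove [rsi] add [juc,lnub] -> 10 lines: jkxh juc lnub ydf jri aivch fybyy day wlvgl tss
Hunk 2: at line 8 remove [wlvgl] add [xrk,fqju,zvwe] -> 12 lines: jkxh juc lnub ydf jri aivch fybyy day xrk fqju zvwe tss
Hunk 3: at line 1 remove [lnub,ydf] add [rjhko,egpe,wzc] -> 13 lines: jkxh juc rjhko egpe wzc jri aivch fybyy day xrk fqju zvwe tss
Hunk 4: at line 9 remove [xrk,fqju,zvwe] add [ira,ncyle] -> 12 lines: jkxh juc rjhko egpe wzc jri aivch fybyy day ira ncyle tss
Hunk 5: at line 4 remove [jri,aivch,fybyy] add [iwnhg] -> 10 lines: jkxh juc rjhko egpe wzc iwnhg day ira ncyle tss

Answer: jkxh
juc
rjhko
egpe
wzc
iwnhg
day
ira
ncyle
tss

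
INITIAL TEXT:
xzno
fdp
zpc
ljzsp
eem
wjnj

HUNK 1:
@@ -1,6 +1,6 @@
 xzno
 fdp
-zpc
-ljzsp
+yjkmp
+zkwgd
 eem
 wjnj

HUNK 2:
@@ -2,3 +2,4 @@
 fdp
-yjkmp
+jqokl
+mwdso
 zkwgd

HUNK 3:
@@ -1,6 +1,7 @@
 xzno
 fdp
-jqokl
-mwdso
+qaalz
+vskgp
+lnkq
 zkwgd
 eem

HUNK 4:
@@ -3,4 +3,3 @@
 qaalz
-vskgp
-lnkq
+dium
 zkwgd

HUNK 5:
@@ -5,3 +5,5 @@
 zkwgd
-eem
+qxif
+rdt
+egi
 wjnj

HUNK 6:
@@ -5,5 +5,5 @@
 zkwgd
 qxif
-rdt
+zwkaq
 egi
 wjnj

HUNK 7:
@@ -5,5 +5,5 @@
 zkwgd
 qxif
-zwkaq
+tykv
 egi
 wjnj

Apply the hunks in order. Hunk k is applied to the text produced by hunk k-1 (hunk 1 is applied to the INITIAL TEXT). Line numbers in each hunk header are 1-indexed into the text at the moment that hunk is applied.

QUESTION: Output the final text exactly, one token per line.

Hunk 1: at line 1 remove [zpc,ljzsp] add [yjkmp,zkwgd] -> 6 lines: xzno fdp yjkmp zkwgd eem wjnj
Hunk 2: at line 2 remove [yjkmp] add [jqokl,mwdso] -> 7 lines: xzno fdp jqokl mwdso zkwgd eem wjnj
Hunk 3: at line 1 remove [jqokl,mwdso] add [qaalz,vskgp,lnkq] -> 8 lines: xzno fdp qaalz vskgp lnkq zkwgd eem wjnj
Hunk 4: at line 3 remove [vskgp,lnkq] add [dium] -> 7 lines: xzno fdp qaalz dium zkwgd eem wjnj
Hunk 5: at line 5 remove [eem] add [qxif,rdt,egi] -> 9 lines: xzno fdp qaalz dium zkwgd qxif rdt egi wjnj
Hunk 6: at line 5 remove [rdt] add [zwkaq] -> 9 lines: xzno fdp qaalz dium zkwgd qxif zwkaq egi wjnj
Hunk 7: at line 5 remove [zwkaq] add [tykv] -> 9 lines: xzno fdp qaalz dium zkwgd qxif tykv egi wjnj

Answer: xzno
fdp
qaalz
dium
zkwgd
qxif
tykv
egi
wjnj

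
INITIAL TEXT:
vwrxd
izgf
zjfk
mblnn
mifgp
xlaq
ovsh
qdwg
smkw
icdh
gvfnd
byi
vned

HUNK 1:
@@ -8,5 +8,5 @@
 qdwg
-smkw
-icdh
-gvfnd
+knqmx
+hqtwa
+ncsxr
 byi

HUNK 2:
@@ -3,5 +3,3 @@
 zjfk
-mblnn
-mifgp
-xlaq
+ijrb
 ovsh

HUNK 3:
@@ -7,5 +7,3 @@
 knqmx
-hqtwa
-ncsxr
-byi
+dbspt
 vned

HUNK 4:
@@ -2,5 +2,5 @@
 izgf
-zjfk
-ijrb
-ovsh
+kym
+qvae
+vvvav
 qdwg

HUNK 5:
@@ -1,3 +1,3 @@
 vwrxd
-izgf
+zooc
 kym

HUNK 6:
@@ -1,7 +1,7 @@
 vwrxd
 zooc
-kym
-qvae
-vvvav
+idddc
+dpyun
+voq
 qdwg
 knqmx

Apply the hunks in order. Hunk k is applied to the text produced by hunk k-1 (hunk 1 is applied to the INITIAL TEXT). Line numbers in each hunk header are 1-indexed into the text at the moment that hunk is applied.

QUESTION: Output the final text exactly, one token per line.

Hunk 1: at line 8 remove [smkw,icdh,gvfnd] add [knqmx,hqtwa,ncsxr] -> 13 lines: vwrxd izgf zjfk mblnn mifgp xlaq ovsh qdwg knqmx hqtwa ncsxr byi vned
Hunk 2: at line 3 remove [mblnn,mifgp,xlaq] add [ijrb] -> 11 lines: vwrxd izgf zjfk ijrb ovsh qdwg knqmx hqtwa ncsxr byi vned
Hunk 3: at line 7 remove [hqtwa,ncsxr,byi] add [dbspt] -> 9 lines: vwrxd izgf zjfk ijrb ovsh qdwg knqmx dbspt vned
Hunk 4: at line 2 remove [zjfk,ijrb,ovsh] add [kym,qvae,vvvav] -> 9 lines: vwrxd izgf kym qvae vvvav qdwg knqmx dbspt vned
Hunk 5: at line 1 remove [izgf] add [zooc] -> 9 lines: vwrxd zooc kym qvae vvvav qdwg knqmx dbspt vned
Hunk 6: at line 1 remove [kym,qvae,vvvav] add [idddc,dpyun,voq] -> 9 lines: vwrxd zooc idddc dpyun voq qdwg knqmx dbspt vned

Answer: vwrxd
zooc
idddc
dpyun
voq
qdwg
knqmx
dbspt
vned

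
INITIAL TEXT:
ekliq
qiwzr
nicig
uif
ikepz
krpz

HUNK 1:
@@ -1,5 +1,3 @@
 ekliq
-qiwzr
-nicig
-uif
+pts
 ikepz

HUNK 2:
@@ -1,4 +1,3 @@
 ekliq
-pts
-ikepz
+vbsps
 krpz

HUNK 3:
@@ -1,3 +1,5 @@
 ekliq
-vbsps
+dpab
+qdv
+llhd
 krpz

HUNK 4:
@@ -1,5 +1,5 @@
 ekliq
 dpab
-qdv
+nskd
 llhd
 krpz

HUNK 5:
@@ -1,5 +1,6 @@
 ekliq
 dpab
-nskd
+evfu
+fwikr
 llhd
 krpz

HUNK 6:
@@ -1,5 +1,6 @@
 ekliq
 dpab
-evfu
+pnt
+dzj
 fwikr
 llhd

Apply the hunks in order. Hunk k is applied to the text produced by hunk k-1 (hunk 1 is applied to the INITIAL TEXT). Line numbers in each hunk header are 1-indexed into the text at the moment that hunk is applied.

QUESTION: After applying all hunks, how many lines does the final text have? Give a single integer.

Hunk 1: at line 1 remove [qiwzr,nicig,uif] add [pts] -> 4 lines: ekliq pts ikepz krpz
Hunk 2: at line 1 remove [pts,ikepz] add [vbsps] -> 3 lines: ekliq vbsps krpz
Hunk 3: at line 1 remove [vbsps] add [dpab,qdv,llhd] -> 5 lines: ekliq dpab qdv llhd krpz
Hunk 4: at line 1 remove [qdv] add [nskd] -> 5 lines: ekliq dpab nskd llhd krpz
Hunk 5: at line 1 remove [nskd] add [evfu,fwikr] -> 6 lines: ekliq dpab evfu fwikr llhd krpz
Hunk 6: at line 1 remove [evfu] add [pnt,dzj] -> 7 lines: ekliq dpab pnt dzj fwikr llhd krpz
Final line count: 7

Answer: 7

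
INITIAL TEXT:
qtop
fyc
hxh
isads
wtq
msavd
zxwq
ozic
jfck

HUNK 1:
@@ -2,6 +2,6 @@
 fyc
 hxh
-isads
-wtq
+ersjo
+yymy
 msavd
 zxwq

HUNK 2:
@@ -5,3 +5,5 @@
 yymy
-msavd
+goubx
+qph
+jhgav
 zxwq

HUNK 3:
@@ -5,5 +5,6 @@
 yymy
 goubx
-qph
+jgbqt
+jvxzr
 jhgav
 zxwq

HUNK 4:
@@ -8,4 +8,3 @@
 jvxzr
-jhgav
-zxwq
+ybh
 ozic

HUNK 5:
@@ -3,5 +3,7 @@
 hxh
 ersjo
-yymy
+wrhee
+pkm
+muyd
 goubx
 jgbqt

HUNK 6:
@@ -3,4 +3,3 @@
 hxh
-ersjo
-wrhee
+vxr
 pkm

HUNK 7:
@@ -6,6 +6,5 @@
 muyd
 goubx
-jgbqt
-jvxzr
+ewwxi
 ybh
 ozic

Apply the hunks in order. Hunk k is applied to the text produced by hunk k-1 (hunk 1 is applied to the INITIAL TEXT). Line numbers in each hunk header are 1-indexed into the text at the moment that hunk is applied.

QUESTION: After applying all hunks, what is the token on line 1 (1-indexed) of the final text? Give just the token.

Hunk 1: at line 2 remove [isads,wtq] add [ersjo,yymy] -> 9 lines: qtop fyc hxh ersjo yymy msavd zxwq ozic jfck
Hunk 2: at line 5 remove [msavd] add [goubx,qph,jhgav] -> 11 lines: qtop fyc hxh ersjo yymy goubx qph jhgav zxwq ozic jfck
Hunk 3: at line 5 remove [qph] add [jgbqt,jvxzr] -> 12 lines: qtop fyc hxh ersjo yymy goubx jgbqt jvxzr jhgav zxwq ozic jfck
Hunk 4: at line 8 remove [jhgav,zxwq] add [ybh] -> 11 lines: qtop fyc hxh ersjo yymy goubx jgbqt jvxzr ybh ozic jfck
Hunk 5: at line 3 remove [yymy] add [wrhee,pkm,muyd] -> 13 lines: qtop fyc hxh ersjo wrhee pkm muyd goubx jgbqt jvxzr ybh ozic jfck
Hunk 6: at line 3 remove [ersjo,wrhee] add [vxr] -> 12 lines: qtop fyc hxh vxr pkm muyd goubx jgbqt jvxzr ybh ozic jfck
Hunk 7: at line 6 remove [jgbqt,jvxzr] add [ewwxi] -> 11 lines: qtop fyc hxh vxr pkm muyd goubx ewwxi ybh ozic jfck
Final line 1: qtop

Answer: qtop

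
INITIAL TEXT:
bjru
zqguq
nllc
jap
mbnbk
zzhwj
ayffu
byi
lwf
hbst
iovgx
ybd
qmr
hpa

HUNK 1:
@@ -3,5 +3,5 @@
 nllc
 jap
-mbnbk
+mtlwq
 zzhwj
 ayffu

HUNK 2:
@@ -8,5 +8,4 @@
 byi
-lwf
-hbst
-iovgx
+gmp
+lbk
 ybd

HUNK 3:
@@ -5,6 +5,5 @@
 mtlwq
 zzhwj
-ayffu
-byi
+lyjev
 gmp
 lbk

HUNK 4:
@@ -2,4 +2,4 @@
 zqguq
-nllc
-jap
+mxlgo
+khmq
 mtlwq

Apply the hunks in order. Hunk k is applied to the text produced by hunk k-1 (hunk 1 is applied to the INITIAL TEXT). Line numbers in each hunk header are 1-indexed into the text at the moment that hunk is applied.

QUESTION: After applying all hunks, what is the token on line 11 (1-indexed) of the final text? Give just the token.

Hunk 1: at line 3 remove [mbnbk] add [mtlwq] -> 14 lines: bjru zqguq nllc jap mtlwq zzhwj ayffu byi lwf hbst iovgx ybd qmr hpa
Hunk 2: at line 8 remove [lwf,hbst,iovgx] add [gmp,lbk] -> 13 lines: bjru zqguq nllc jap mtlwq zzhwj ayffu byi gmp lbk ybd qmr hpa
Hunk 3: at line 5 remove [ayffu,byi] add [lyjev] -> 12 lines: bjru zqguq nllc jap mtlwq zzhwj lyjev gmp lbk ybd qmr hpa
Hunk 4: at line 2 remove [nllc,jap] add [mxlgo,khmq] -> 12 lines: bjru zqguq mxlgo khmq mtlwq zzhwj lyjev gmp lbk ybd qmr hpa
Final line 11: qmr

Answer: qmr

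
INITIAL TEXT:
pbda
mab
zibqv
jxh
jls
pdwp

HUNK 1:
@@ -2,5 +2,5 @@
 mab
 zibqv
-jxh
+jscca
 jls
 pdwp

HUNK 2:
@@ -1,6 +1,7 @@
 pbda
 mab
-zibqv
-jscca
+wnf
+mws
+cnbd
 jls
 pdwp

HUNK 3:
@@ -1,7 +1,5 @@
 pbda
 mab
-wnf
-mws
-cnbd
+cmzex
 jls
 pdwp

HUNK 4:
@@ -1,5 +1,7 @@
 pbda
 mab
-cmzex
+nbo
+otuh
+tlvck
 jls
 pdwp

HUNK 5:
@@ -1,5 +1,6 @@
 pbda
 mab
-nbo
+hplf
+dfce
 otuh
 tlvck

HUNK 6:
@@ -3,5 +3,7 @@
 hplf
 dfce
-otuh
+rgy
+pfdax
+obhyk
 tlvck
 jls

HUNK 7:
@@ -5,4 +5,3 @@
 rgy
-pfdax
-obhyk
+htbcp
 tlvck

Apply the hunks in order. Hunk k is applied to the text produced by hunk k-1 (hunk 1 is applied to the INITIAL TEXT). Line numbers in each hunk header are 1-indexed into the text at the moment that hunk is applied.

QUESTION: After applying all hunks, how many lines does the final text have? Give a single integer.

Hunk 1: at line 2 remove [jxh] add [jscca] -> 6 lines: pbda mab zibqv jscca jls pdwp
Hunk 2: at line 1 remove [zibqv,jscca] add [wnf,mws,cnbd] -> 7 lines: pbda mab wnf mws cnbd jls pdwp
Hunk 3: at line 1 remove [wnf,mws,cnbd] add [cmzex] -> 5 lines: pbda mab cmzex jls pdwp
Hunk 4: at line 1 remove [cmzex] add [nbo,otuh,tlvck] -> 7 lines: pbda mab nbo otuh tlvck jls pdwp
Hunk 5: at line 1 remove [nbo] add [hplf,dfce] -> 8 lines: pbda mab hplf dfce otuh tlvck jls pdwp
Hunk 6: at line 3 remove [otuh] add [rgy,pfdax,obhyk] -> 10 lines: pbda mab hplf dfce rgy pfdax obhyk tlvck jls pdwp
Hunk 7: at line 5 remove [pfdax,obhyk] add [htbcp] -> 9 lines: pbda mab hplf dfce rgy htbcp tlvck jls pdwp
Final line count: 9

Answer: 9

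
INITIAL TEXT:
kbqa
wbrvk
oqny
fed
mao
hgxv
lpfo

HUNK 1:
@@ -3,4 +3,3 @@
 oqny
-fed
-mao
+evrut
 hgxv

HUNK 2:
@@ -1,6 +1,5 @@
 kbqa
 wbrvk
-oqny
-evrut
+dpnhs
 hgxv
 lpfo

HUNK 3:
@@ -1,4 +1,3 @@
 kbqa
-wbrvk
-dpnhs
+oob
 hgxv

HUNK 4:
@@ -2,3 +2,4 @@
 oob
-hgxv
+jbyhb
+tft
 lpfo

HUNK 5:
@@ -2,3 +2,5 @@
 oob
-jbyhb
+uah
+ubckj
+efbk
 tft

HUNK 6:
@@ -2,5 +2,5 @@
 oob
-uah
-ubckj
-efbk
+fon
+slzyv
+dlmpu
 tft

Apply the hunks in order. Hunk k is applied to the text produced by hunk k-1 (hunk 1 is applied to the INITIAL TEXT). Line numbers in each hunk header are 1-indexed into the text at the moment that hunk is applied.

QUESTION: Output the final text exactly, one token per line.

Hunk 1: at line 3 remove [fed,mao] add [evrut] -> 6 lines: kbqa wbrvk oqny evrut hgxv lpfo
Hunk 2: at line 1 remove [oqny,evrut] add [dpnhs] -> 5 lines: kbqa wbrvk dpnhs hgxv lpfo
Hunk 3: at line 1 remove [wbrvk,dpnhs] add [oob] -> 4 lines: kbqa oob hgxv lpfo
Hunk 4: at line 2 remove [hgxv] add [jbyhb,tft] -> 5 lines: kbqa oob jbyhb tft lpfo
Hunk 5: at line 2 remove [jbyhb] add [uah,ubckj,efbk] -> 7 lines: kbqa oob uah ubckj efbk tft lpfo
Hunk 6: at line 2 remove [uah,ubckj,efbk] add [fon,slzyv,dlmpu] -> 7 lines: kbqa oob fon slzyv dlmpu tft lpfo

Answer: kbqa
oob
fon
slzyv
dlmpu
tft
lpfo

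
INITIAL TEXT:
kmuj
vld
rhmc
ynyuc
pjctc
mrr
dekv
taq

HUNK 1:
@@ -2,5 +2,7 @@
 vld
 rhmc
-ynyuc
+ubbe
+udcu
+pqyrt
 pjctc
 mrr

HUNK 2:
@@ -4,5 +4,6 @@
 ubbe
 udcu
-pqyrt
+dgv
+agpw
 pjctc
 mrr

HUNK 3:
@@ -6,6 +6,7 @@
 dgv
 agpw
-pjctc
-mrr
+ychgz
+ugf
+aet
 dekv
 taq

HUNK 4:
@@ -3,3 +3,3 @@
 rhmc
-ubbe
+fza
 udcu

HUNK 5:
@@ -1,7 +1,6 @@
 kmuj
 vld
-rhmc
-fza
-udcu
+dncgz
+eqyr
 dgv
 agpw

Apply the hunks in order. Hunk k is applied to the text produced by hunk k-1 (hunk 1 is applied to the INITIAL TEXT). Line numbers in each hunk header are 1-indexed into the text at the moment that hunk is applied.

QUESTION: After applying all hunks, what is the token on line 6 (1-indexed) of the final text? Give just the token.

Hunk 1: at line 2 remove [ynyuc] add [ubbe,udcu,pqyrt] -> 10 lines: kmuj vld rhmc ubbe udcu pqyrt pjctc mrr dekv taq
Hunk 2: at line 4 remove [pqyrt] add [dgv,agpw] -> 11 lines: kmuj vld rhmc ubbe udcu dgv agpw pjctc mrr dekv taq
Hunk 3: at line 6 remove [pjctc,mrr] add [ychgz,ugf,aet] -> 12 lines: kmuj vld rhmc ubbe udcu dgv agpw ychgz ugf aet dekv taq
Hunk 4: at line 3 remove [ubbe] add [fza] -> 12 lines: kmuj vld rhmc fza udcu dgv agpw ychgz ugf aet dekv taq
Hunk 5: at line 1 remove [rhmc,fza,udcu] add [dncgz,eqyr] -> 11 lines: kmuj vld dncgz eqyr dgv agpw ychgz ugf aet dekv taq
Final line 6: agpw

Answer: agpw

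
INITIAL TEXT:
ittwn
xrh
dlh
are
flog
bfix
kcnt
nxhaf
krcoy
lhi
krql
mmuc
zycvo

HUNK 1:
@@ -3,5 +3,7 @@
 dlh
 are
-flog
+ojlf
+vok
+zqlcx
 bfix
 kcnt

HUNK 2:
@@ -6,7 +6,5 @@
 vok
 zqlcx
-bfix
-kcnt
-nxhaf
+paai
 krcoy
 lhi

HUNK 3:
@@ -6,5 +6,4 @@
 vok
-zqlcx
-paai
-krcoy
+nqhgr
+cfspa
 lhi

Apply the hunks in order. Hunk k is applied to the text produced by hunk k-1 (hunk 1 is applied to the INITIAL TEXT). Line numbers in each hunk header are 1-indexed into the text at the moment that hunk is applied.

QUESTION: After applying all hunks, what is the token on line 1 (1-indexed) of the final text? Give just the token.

Hunk 1: at line 3 remove [flog] add [ojlf,vok,zqlcx] -> 15 lines: ittwn xrh dlh are ojlf vok zqlcx bfix kcnt nxhaf krcoy lhi krql mmuc zycvo
Hunk 2: at line 6 remove [bfix,kcnt,nxhaf] add [paai] -> 13 lines: ittwn xrh dlh are ojlf vok zqlcx paai krcoy lhi krql mmuc zycvo
Hunk 3: at line 6 remove [zqlcx,paai,krcoy] add [nqhgr,cfspa] -> 12 lines: ittwn xrh dlh are ojlf vok nqhgr cfspa lhi krql mmuc zycvo
Final line 1: ittwn

Answer: ittwn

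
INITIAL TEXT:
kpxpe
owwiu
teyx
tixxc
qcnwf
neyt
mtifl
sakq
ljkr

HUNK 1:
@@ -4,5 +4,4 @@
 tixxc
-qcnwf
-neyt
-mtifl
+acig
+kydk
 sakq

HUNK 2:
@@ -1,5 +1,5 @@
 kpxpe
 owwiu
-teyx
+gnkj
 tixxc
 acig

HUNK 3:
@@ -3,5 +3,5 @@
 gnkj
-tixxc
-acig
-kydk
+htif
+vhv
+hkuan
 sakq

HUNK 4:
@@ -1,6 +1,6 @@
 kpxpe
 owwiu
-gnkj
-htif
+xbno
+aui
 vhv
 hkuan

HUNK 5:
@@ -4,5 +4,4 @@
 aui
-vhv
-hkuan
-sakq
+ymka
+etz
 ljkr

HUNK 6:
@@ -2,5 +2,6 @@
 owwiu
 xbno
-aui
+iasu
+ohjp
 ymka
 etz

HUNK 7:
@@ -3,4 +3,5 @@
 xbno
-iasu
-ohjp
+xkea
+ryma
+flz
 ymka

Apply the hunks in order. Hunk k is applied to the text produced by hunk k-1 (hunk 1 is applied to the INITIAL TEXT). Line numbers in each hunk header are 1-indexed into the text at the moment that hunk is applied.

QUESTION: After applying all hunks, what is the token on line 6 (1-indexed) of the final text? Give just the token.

Answer: flz

Derivation:
Hunk 1: at line 4 remove [qcnwf,neyt,mtifl] add [acig,kydk] -> 8 lines: kpxpe owwiu teyx tixxc acig kydk sakq ljkr
Hunk 2: at line 1 remove [teyx] add [gnkj] -> 8 lines: kpxpe owwiu gnkj tixxc acig kydk sakq ljkr
Hunk 3: at line 3 remove [tixxc,acig,kydk] add [htif,vhv,hkuan] -> 8 lines: kpxpe owwiu gnkj htif vhv hkuan sakq ljkr
Hunk 4: at line 1 remove [gnkj,htif] add [xbno,aui] -> 8 lines: kpxpe owwiu xbno aui vhv hkuan sakq ljkr
Hunk 5: at line 4 remove [vhv,hkuan,sakq] add [ymka,etz] -> 7 lines: kpxpe owwiu xbno aui ymka etz ljkr
Hunk 6: at line 2 remove [aui] add [iasu,ohjp] -> 8 lines: kpxpe owwiu xbno iasu ohjp ymka etz ljkr
Hunk 7: at line 3 remove [iasu,ohjp] add [xkea,ryma,flz] -> 9 lines: kpxpe owwiu xbno xkea ryma flz ymka etz ljkr
Final line 6: flz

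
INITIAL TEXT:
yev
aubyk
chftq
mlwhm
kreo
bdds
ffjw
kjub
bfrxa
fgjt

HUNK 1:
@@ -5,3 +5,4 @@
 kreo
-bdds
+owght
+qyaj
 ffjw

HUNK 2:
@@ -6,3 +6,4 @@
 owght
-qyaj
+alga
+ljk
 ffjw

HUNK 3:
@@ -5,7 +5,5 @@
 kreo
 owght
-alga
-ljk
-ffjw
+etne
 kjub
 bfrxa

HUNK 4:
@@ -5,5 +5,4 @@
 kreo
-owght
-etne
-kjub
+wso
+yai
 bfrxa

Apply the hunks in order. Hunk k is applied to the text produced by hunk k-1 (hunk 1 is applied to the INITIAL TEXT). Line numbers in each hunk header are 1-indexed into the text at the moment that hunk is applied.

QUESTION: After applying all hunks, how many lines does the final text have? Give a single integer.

Hunk 1: at line 5 remove [bdds] add [owght,qyaj] -> 11 lines: yev aubyk chftq mlwhm kreo owght qyaj ffjw kjub bfrxa fgjt
Hunk 2: at line 6 remove [qyaj] add [alga,ljk] -> 12 lines: yev aubyk chftq mlwhm kreo owght alga ljk ffjw kjub bfrxa fgjt
Hunk 3: at line 5 remove [alga,ljk,ffjw] add [etne] -> 10 lines: yev aubyk chftq mlwhm kreo owght etne kjub bfrxa fgjt
Hunk 4: at line 5 remove [owght,etne,kjub] add [wso,yai] -> 9 lines: yev aubyk chftq mlwhm kreo wso yai bfrxa fgjt
Final line count: 9

Answer: 9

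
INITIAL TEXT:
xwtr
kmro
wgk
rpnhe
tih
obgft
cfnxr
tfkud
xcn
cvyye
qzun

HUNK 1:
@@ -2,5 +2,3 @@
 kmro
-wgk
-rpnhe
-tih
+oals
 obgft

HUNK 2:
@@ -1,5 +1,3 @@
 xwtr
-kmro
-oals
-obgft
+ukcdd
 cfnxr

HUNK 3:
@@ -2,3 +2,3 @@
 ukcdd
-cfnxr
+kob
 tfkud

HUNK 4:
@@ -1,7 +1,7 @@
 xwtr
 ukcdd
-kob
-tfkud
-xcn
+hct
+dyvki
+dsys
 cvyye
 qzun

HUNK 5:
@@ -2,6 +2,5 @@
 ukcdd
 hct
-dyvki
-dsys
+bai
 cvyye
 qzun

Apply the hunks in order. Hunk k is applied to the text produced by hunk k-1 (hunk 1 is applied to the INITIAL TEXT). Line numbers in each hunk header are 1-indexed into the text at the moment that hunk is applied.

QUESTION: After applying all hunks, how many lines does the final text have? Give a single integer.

Hunk 1: at line 2 remove [wgk,rpnhe,tih] add [oals] -> 9 lines: xwtr kmro oals obgft cfnxr tfkud xcn cvyye qzun
Hunk 2: at line 1 remove [kmro,oals,obgft] add [ukcdd] -> 7 lines: xwtr ukcdd cfnxr tfkud xcn cvyye qzun
Hunk 3: at line 2 remove [cfnxr] add [kob] -> 7 lines: xwtr ukcdd kob tfkud xcn cvyye qzun
Hunk 4: at line 1 remove [kob,tfkud,xcn] add [hct,dyvki,dsys] -> 7 lines: xwtr ukcdd hct dyvki dsys cvyye qzun
Hunk 5: at line 2 remove [dyvki,dsys] add [bai] -> 6 lines: xwtr ukcdd hct bai cvyye qzun
Final line count: 6

Answer: 6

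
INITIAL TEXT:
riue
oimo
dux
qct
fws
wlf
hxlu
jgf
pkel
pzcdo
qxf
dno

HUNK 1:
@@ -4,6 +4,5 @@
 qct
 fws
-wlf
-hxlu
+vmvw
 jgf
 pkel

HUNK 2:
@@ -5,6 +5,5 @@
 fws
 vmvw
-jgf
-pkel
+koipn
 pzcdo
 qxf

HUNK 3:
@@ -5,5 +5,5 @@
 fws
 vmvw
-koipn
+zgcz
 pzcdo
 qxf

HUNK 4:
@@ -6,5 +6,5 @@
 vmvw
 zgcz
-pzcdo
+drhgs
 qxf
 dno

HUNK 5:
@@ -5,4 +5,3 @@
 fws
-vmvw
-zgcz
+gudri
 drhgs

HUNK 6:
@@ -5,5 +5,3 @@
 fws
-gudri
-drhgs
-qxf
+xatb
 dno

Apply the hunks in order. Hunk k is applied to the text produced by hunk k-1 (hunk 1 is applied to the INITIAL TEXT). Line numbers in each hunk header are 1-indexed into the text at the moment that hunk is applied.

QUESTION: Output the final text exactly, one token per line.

Answer: riue
oimo
dux
qct
fws
xatb
dno

Derivation:
Hunk 1: at line 4 remove [wlf,hxlu] add [vmvw] -> 11 lines: riue oimo dux qct fws vmvw jgf pkel pzcdo qxf dno
Hunk 2: at line 5 remove [jgf,pkel] add [koipn] -> 10 lines: riue oimo dux qct fws vmvw koipn pzcdo qxf dno
Hunk 3: at line 5 remove [koipn] add [zgcz] -> 10 lines: riue oimo dux qct fws vmvw zgcz pzcdo qxf dno
Hunk 4: at line 6 remove [pzcdo] add [drhgs] -> 10 lines: riue oimo dux qct fws vmvw zgcz drhgs qxf dno
Hunk 5: at line 5 remove [vmvw,zgcz] add [gudri] -> 9 lines: riue oimo dux qct fws gudri drhgs qxf dno
Hunk 6: at line 5 remove [gudri,drhgs,qxf] add [xatb] -> 7 lines: riue oimo dux qct fws xatb dno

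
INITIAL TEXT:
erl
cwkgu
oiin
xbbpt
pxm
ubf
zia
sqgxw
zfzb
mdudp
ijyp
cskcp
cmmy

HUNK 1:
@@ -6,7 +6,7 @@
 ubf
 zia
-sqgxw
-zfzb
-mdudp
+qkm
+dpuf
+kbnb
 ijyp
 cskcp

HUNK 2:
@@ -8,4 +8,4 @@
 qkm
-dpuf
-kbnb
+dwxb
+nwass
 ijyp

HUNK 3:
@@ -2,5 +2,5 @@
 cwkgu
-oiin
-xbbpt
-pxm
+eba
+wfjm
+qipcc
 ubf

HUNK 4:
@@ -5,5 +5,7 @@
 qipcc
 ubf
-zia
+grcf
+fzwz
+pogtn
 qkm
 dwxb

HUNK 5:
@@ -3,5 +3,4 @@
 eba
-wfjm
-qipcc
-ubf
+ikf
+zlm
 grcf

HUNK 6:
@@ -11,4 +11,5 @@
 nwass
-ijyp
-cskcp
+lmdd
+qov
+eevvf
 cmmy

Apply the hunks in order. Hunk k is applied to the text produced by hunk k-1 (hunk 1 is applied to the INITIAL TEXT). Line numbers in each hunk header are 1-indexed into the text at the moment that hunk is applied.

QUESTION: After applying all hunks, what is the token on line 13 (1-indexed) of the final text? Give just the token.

Answer: qov

Derivation:
Hunk 1: at line 6 remove [sqgxw,zfzb,mdudp] add [qkm,dpuf,kbnb] -> 13 lines: erl cwkgu oiin xbbpt pxm ubf zia qkm dpuf kbnb ijyp cskcp cmmy
Hunk 2: at line 8 remove [dpuf,kbnb] add [dwxb,nwass] -> 13 lines: erl cwkgu oiin xbbpt pxm ubf zia qkm dwxb nwass ijyp cskcp cmmy
Hunk 3: at line 2 remove [oiin,xbbpt,pxm] add [eba,wfjm,qipcc] -> 13 lines: erl cwkgu eba wfjm qipcc ubf zia qkm dwxb nwass ijyp cskcp cmmy
Hunk 4: at line 5 remove [zia] add [grcf,fzwz,pogtn] -> 15 lines: erl cwkgu eba wfjm qipcc ubf grcf fzwz pogtn qkm dwxb nwass ijyp cskcp cmmy
Hunk 5: at line 3 remove [wfjm,qipcc,ubf] add [ikf,zlm] -> 14 lines: erl cwkgu eba ikf zlm grcf fzwz pogtn qkm dwxb nwass ijyp cskcp cmmy
Hunk 6: at line 11 remove [ijyp,cskcp] add [lmdd,qov,eevvf] -> 15 lines: erl cwkgu eba ikf zlm grcf fzwz pogtn qkm dwxb nwass lmdd qov eevvf cmmy
Final line 13: qov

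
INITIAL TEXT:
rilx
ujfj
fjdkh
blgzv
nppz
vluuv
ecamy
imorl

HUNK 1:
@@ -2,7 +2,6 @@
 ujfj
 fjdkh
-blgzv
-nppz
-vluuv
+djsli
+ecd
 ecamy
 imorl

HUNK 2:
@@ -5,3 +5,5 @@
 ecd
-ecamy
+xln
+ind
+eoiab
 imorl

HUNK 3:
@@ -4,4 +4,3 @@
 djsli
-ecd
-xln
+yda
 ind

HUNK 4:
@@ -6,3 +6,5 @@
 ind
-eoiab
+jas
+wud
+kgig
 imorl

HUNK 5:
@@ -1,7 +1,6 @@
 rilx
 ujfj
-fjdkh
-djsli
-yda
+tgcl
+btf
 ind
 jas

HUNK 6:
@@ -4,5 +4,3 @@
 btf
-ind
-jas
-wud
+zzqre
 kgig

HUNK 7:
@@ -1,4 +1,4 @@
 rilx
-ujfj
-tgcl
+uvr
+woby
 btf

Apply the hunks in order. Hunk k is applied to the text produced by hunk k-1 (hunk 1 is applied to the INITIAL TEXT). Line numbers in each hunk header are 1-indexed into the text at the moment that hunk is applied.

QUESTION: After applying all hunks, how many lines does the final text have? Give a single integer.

Hunk 1: at line 2 remove [blgzv,nppz,vluuv] add [djsli,ecd] -> 7 lines: rilx ujfj fjdkh djsli ecd ecamy imorl
Hunk 2: at line 5 remove [ecamy] add [xln,ind,eoiab] -> 9 lines: rilx ujfj fjdkh djsli ecd xln ind eoiab imorl
Hunk 3: at line 4 remove [ecd,xln] add [yda] -> 8 lines: rilx ujfj fjdkh djsli yda ind eoiab imorl
Hunk 4: at line 6 remove [eoiab] add [jas,wud,kgig] -> 10 lines: rilx ujfj fjdkh djsli yda ind jas wud kgig imorl
Hunk 5: at line 1 remove [fjdkh,djsli,yda] add [tgcl,btf] -> 9 lines: rilx ujfj tgcl btf ind jas wud kgig imorl
Hunk 6: at line 4 remove [ind,jas,wud] add [zzqre] -> 7 lines: rilx ujfj tgcl btf zzqre kgig imorl
Hunk 7: at line 1 remove [ujfj,tgcl] add [uvr,woby] -> 7 lines: rilx uvr woby btf zzqre kgig imorl
Final line count: 7

Answer: 7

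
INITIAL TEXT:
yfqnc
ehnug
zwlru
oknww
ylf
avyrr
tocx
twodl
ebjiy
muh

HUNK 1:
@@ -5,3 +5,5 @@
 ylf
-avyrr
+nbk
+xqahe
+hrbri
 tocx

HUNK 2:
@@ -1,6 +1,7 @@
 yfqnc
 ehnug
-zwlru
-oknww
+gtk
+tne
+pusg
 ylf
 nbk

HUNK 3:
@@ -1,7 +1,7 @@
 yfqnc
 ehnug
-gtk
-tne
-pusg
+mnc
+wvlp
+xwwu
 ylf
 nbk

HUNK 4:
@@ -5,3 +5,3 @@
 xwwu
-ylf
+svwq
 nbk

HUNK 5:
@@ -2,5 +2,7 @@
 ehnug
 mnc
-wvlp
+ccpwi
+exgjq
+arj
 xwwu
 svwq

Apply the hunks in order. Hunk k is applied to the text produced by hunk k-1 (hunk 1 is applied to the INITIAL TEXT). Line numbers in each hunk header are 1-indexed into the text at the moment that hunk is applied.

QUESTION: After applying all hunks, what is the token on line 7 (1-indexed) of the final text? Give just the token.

Answer: xwwu

Derivation:
Hunk 1: at line 5 remove [avyrr] add [nbk,xqahe,hrbri] -> 12 lines: yfqnc ehnug zwlru oknww ylf nbk xqahe hrbri tocx twodl ebjiy muh
Hunk 2: at line 1 remove [zwlru,oknww] add [gtk,tne,pusg] -> 13 lines: yfqnc ehnug gtk tne pusg ylf nbk xqahe hrbri tocx twodl ebjiy muh
Hunk 3: at line 1 remove [gtk,tne,pusg] add [mnc,wvlp,xwwu] -> 13 lines: yfqnc ehnug mnc wvlp xwwu ylf nbk xqahe hrbri tocx twodl ebjiy muh
Hunk 4: at line 5 remove [ylf] add [svwq] -> 13 lines: yfqnc ehnug mnc wvlp xwwu svwq nbk xqahe hrbri tocx twodl ebjiy muh
Hunk 5: at line 2 remove [wvlp] add [ccpwi,exgjq,arj] -> 15 lines: yfqnc ehnug mnc ccpwi exgjq arj xwwu svwq nbk xqahe hrbri tocx twodl ebjiy muh
Final line 7: xwwu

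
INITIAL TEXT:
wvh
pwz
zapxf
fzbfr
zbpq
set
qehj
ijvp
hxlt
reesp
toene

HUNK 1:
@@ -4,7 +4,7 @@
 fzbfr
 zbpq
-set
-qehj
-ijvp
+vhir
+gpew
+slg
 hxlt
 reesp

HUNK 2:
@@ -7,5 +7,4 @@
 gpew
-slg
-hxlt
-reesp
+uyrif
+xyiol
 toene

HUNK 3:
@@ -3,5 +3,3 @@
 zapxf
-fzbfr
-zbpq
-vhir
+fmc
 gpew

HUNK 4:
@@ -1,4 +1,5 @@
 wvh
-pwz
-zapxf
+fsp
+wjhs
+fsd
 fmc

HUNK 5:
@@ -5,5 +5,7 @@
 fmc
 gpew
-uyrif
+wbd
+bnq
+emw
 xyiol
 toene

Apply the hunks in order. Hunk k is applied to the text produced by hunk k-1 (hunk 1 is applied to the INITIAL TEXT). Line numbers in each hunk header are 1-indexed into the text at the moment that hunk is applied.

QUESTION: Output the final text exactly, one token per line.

Hunk 1: at line 4 remove [set,qehj,ijvp] add [vhir,gpew,slg] -> 11 lines: wvh pwz zapxf fzbfr zbpq vhir gpew slg hxlt reesp toene
Hunk 2: at line 7 remove [slg,hxlt,reesp] add [uyrif,xyiol] -> 10 lines: wvh pwz zapxf fzbfr zbpq vhir gpew uyrif xyiol toene
Hunk 3: at line 3 remove [fzbfr,zbpq,vhir] add [fmc] -> 8 lines: wvh pwz zapxf fmc gpew uyrif xyiol toene
Hunk 4: at line 1 remove [pwz,zapxf] add [fsp,wjhs,fsd] -> 9 lines: wvh fsp wjhs fsd fmc gpew uyrif xyiol toene
Hunk 5: at line 5 remove [uyrif] add [wbd,bnq,emw] -> 11 lines: wvh fsp wjhs fsd fmc gpew wbd bnq emw xyiol toene

Answer: wvh
fsp
wjhs
fsd
fmc
gpew
wbd
bnq
emw
xyiol
toene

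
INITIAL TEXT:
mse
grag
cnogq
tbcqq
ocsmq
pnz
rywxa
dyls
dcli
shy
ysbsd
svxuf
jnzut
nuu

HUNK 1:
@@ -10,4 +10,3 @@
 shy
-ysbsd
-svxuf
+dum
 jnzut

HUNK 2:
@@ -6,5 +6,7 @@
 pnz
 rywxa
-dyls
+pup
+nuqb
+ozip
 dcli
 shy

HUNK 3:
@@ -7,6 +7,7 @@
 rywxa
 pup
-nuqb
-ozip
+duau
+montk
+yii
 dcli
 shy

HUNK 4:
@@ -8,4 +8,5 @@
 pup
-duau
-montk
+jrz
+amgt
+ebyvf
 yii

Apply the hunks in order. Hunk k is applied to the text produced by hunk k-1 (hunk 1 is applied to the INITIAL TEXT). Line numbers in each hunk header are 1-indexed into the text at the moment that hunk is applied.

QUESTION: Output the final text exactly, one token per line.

Answer: mse
grag
cnogq
tbcqq
ocsmq
pnz
rywxa
pup
jrz
amgt
ebyvf
yii
dcli
shy
dum
jnzut
nuu

Derivation:
Hunk 1: at line 10 remove [ysbsd,svxuf] add [dum] -> 13 lines: mse grag cnogq tbcqq ocsmq pnz rywxa dyls dcli shy dum jnzut nuu
Hunk 2: at line 6 remove [dyls] add [pup,nuqb,ozip] -> 15 lines: mse grag cnogq tbcqq ocsmq pnz rywxa pup nuqb ozip dcli shy dum jnzut nuu
Hunk 3: at line 7 remove [nuqb,ozip] add [duau,montk,yii] -> 16 lines: mse grag cnogq tbcqq ocsmq pnz rywxa pup duau montk yii dcli shy dum jnzut nuu
Hunk 4: at line 8 remove [duau,montk] add [jrz,amgt,ebyvf] -> 17 lines: mse grag cnogq tbcqq ocsmq pnz rywxa pup jrz amgt ebyvf yii dcli shy dum jnzut nuu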